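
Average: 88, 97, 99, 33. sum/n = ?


Sum = 88 + 97 + 99 + 33 = 317
n = 4
Mean = 317/4 = 79.2500

Mean = 79.2500


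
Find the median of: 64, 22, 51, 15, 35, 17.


Sorted: 15, 17, 22, 35, 51, 64
n = 6 (even)
Middle values: 22 and 35
Median = (22+35)/2 = 28.5000

Median = 28.5000


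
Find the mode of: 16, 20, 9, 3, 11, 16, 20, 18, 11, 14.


Frequencies: 3:1, 9:1, 11:2, 14:1, 16:2, 18:1, 20:2
Max frequency = 2
Mode = 11, 16, 20

Mode = 11, 16, 20


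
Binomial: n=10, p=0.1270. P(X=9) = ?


C(10,9) = 10
p^9 = 8.594755e-09
(1-p)^1 = 0.873000
P = 10 * 8.594755e-09 * 0.873000 = 7.5032e-08

P(X=9) = 7.5032e-08


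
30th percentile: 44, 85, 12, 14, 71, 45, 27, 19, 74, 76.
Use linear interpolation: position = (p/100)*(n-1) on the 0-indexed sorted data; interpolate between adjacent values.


Sorted: 12, 14, 19, 27, 44, 45, 71, 74, 76, 85
n = 10
Index = 30/100 * 9 = 2.7000
Lower = data[2] = 19, Upper = data[3] = 27
P30 = 19 + 0.7000*(8) = 24.6000

P30 = 24.6000


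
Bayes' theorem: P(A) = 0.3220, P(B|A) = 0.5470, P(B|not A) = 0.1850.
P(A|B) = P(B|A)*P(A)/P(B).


P(B) = P(B|A)*P(A) + P(B|A')*P(A')
= 0.5470*0.3220 + 0.1850*0.6780
= 0.176134 + 0.125430 = 0.301564
P(A|B) = 0.176134/0.301564 = 0.5841

P(A|B) = 0.5841


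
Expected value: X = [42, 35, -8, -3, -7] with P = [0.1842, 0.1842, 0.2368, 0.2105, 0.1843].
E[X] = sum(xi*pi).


E[X] = 42*0.1842 + 35*0.1842 - 8*0.2368 - 3*0.2105 - 7*0.1843
= 7.7364 + 6.4470 - 1.8944 - 0.6315 - 1.2901
= 10.3674

E[X] = 10.3674


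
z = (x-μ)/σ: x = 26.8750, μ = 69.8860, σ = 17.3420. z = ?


z = (26.8750 - 69.8860)/17.3420
= -43.0110/17.3420
= -2.4802

z = -2.4802


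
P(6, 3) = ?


P(6,3) = 6!/3!
= 720/6
= 120

P(6,3) = 120


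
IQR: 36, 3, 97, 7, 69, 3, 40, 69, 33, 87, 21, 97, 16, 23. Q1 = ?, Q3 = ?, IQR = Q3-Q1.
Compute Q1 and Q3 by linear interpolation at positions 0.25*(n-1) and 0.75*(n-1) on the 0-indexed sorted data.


Sorted: 3, 3, 7, 16, 21, 23, 33, 36, 40, 69, 69, 87, 97, 97
Q1 (25th %ile) = 17.2500
Q3 (75th %ile) = 69.0000
IQR = 69.0000 - 17.2500 = 51.7500

IQR = 51.7500


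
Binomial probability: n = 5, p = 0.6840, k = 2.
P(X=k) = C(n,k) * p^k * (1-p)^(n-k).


C(5,2) = 10
p^2 = 0.467856
(1-p)^3 = 0.031554
P = 10 * 0.467856 * 0.031554 = 0.1476

P(X=2) = 0.1476


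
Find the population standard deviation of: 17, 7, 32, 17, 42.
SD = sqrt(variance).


Mean = 23.0000
Variance = 154.0000
SD = sqrt(154.0000) = 12.4097

SD = 12.4097


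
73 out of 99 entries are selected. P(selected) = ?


P = 73/99 = 0.7374

P = 0.7374


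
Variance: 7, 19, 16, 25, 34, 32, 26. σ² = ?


Mean = 22.7143
Squared deviations: 246.9388, 13.7959, 45.0816, 5.2245, 127.3673, 86.2245, 10.7959
Sum = 535.4286
Variance = 535.4286/7 = 76.4898

Variance = 76.4898


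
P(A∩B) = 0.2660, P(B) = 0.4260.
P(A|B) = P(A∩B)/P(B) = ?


P(A|B) = 0.2660/0.4260 = 0.6244

P(A|B) = 0.6244


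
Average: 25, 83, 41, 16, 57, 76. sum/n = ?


Sum = 25 + 83 + 41 + 16 + 57 + 76 = 298
n = 6
Mean = 298/6 = 49.6667

Mean = 49.6667


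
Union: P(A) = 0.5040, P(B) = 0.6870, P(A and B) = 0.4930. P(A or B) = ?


P(A∪B) = 0.5040 + 0.6870 - 0.4930
= 1.1910 - 0.4930
= 0.6980

P(A∪B) = 0.6980


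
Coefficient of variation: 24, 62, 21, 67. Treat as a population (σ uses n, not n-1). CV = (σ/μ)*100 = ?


Mean = 43.5000
SD = 21.1009
CV = (21.1009/43.5000)*100 = 48.5079%

CV = 48.5079%


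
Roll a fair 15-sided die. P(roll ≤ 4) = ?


Favorable outcomes (roll ≤ 4): 4
Total outcomes = 15
P = 4/15 = 0.2667

P = 0.2667


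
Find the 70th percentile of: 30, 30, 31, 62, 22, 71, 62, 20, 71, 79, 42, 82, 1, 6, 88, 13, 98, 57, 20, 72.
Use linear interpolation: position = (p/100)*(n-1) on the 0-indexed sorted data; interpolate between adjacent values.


Sorted: 1, 6, 13, 20, 20, 22, 30, 30, 31, 42, 57, 62, 62, 71, 71, 72, 79, 82, 88, 98
n = 20
Index = 70/100 * 19 = 13.3000
Lower = data[13] = 71, Upper = data[14] = 71
P70 = 71 + 0.3000*(0) = 71.0000

P70 = 71.0000


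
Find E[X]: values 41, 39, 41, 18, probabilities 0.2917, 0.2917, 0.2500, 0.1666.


E[X] = 41*0.2917 + 39*0.2917 + 41*0.2500 + 18*0.1666
= 11.9597 + 11.3763 + 10.2500 + 2.9988
= 36.5848

E[X] = 36.5848


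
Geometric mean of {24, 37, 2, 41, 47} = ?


Product = 24 × 37 × 2 × 41 × 47 = 3422352
GM = 3422352^(1/5) = 20.2705

GM = 20.2705


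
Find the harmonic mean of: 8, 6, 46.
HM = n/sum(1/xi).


Sum of reciprocals = 1/8 + 1/6 + 1/46 = 0.313406
HM = 3/0.313406 = 9.5723

HM = 9.5723


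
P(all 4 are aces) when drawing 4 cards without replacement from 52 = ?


P(all aces) = (4/52) × (3/51) × (2/50) × (1/49)
= 3.6938e-06

P = 3.6938e-06


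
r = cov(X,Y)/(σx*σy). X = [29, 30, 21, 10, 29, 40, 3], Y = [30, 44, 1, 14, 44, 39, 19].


Mean X = 23.1429, Mean Y = 27.2857
SD X = 11.849395, SD Y = 15.303728
Cov = 117.673469
r = 117.673469/(11.849395*15.303728) = 0.6489

r = 0.6489


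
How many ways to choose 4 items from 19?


C(19,4) = 19!/(4! × 15!)
= 121645100408832000/(24 × 1307674368000)
= 3876

C(19,4) = 3876


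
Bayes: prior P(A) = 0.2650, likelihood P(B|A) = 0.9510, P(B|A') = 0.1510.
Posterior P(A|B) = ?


P(B) = P(B|A)*P(A) + P(B|A')*P(A')
= 0.9510*0.2650 + 0.1510*0.7350
= 0.252015 + 0.110985 = 0.363000
P(A|B) = 0.252015/0.363000 = 0.6943

P(A|B) = 0.6943


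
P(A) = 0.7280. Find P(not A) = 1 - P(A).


P(not A) = 1 - 0.7280 = 0.2720

P(not A) = 0.2720


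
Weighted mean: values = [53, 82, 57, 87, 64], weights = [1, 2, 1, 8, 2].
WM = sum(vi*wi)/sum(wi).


Numerator = 53*1 + 82*2 + 57*1 + 87*8 + 64*2 = 1098
Denominator = 1 + 2 + 1 + 8 + 2 = 14
WM = 1098/14 = 78.4286

WM = 78.4286


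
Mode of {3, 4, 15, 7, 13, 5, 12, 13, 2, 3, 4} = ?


Frequencies: 2:1, 3:2, 4:2, 5:1, 7:1, 12:1, 13:2, 15:1
Max frequency = 2
Mode = 3, 4, 13

Mode = 3, 4, 13


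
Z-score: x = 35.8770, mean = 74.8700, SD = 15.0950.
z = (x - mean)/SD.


z = (35.8770 - 74.8700)/15.0950
= -38.9930/15.0950
= -2.5832

z = -2.5832


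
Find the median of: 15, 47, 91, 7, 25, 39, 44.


Sorted: 7, 15, 25, 39, 44, 47, 91
n = 7 (odd)
Middle value = 39

Median = 39


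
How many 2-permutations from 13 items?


P(13,2) = 13!/11!
= 6227020800/39916800
= 156

P(13,2) = 156


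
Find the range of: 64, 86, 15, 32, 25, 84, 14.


Max = 86, Min = 14
Range = 86 - 14 = 72

Range = 72


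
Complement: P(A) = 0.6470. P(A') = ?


P(not A) = 1 - 0.6470 = 0.3530

P(not A) = 0.3530


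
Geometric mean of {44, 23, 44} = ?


Product = 44 × 23 × 44 = 44528
GM = 44528^(1/3) = 35.4441

GM = 35.4441


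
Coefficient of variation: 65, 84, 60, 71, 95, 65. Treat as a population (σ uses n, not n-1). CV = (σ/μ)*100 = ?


Mean = 73.3333
SD = 12.2837
CV = (12.2837/73.3333)*100 = 16.7505%

CV = 16.7505%


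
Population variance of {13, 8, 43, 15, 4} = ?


Mean = 16.6000
Squared deviations: 12.9600, 73.9600, 696.9600, 2.5600, 158.7600
Sum = 945.2000
Variance = 945.2000/5 = 189.0400

Variance = 189.0400


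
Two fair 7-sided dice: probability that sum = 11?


Total outcomes = 7×7 = 49
Favorable (sum = 11): 4
P = 4/49 = 0.0816

P = 0.0816


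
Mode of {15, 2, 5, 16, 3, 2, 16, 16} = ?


Frequencies: 2:2, 3:1, 5:1, 15:1, 16:3
Max frequency = 3
Mode = 16

Mode = 16


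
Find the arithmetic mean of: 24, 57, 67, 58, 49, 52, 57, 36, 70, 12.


Sum = 24 + 57 + 67 + 58 + 49 + 52 + 57 + 36 + 70 + 12 = 482
n = 10
Mean = 482/10 = 48.2000

Mean = 48.2000


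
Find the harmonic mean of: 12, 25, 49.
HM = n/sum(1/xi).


Sum of reciprocals = 1/12 + 1/25 + 1/49 = 0.143741
HM = 3/0.143741 = 20.8708

HM = 20.8708


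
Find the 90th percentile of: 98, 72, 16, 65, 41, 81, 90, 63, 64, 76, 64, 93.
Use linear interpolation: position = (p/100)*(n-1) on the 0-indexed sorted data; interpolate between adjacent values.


Sorted: 16, 41, 63, 64, 64, 65, 72, 76, 81, 90, 93, 98
n = 12
Index = 90/100 * 11 = 9.9000
Lower = data[9] = 90, Upper = data[10] = 93
P90 = 90 + 0.9000*(3) = 92.7000

P90 = 92.7000


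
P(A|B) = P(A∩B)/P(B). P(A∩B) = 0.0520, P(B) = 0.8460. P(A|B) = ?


P(A|B) = 0.0520/0.8460 = 0.0615

P(A|B) = 0.0615


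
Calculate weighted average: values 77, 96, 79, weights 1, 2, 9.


Numerator = 77*1 + 96*2 + 79*9 = 980
Denominator = 1 + 2 + 9 = 12
WM = 980/12 = 81.6667

WM = 81.6667


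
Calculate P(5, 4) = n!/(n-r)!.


P(5,4) = 5!/1!
= 120/1
= 120

P(5,4) = 120


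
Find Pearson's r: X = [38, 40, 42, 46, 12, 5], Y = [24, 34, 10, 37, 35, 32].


Mean X = 30.5000, Mean Y = 28.6667
SD X = 15.871883, SD Y = 9.303524
Cov = -45.333333
r = -45.333333/(15.871883*9.303524) = -0.3070

r = -0.3070


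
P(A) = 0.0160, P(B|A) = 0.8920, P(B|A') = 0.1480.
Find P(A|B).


P(B) = P(B|A)*P(A) + P(B|A')*P(A')
= 0.8920*0.0160 + 0.1480*0.9840
= 0.014272 + 0.145632 = 0.159904
P(A|B) = 0.014272/0.159904 = 0.0893

P(A|B) = 0.0893


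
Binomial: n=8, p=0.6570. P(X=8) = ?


C(8,8) = 1
p^8 = 0.034715
(1-p)^0 = 1.000000
P = 1 * 0.034715 * 1.000000 = 0.0347

P(X=8) = 0.0347


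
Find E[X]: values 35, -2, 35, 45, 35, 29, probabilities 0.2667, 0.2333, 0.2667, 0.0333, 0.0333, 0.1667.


E[X] = 35*0.2667 - 2*0.2333 + 35*0.2667 + 45*0.0333 + 35*0.0333 + 29*0.1667
= 9.3345 - 0.4666 + 9.3345 + 1.4985 + 1.1655 + 4.8343
= 25.7007

E[X] = 25.7007


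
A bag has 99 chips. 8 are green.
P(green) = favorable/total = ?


P = 8/99 = 0.0808

P = 0.0808


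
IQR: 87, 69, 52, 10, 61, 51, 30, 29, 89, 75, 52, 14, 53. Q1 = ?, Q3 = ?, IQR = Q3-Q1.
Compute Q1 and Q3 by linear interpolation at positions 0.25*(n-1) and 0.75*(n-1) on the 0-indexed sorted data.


Sorted: 10, 14, 29, 30, 51, 52, 52, 53, 61, 69, 75, 87, 89
Q1 (25th %ile) = 30.0000
Q3 (75th %ile) = 69.0000
IQR = 69.0000 - 30.0000 = 39.0000

IQR = 39.0000


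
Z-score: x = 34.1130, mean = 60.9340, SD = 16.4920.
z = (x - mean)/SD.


z = (34.1130 - 60.9340)/16.4920
= -26.8210/16.4920
= -1.6263

z = -1.6263


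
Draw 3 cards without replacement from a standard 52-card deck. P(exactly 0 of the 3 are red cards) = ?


Hypergeometric: P(X=0) = C(26,0)·C(26,3) / C(52,3)
= 1 × 2600 / 22100
= 2600/22100 = 0.1176

P = 0.1176


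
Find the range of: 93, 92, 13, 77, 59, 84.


Max = 93, Min = 13
Range = 93 - 13 = 80

Range = 80


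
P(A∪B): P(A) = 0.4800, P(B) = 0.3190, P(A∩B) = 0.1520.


P(A∪B) = 0.4800 + 0.3190 - 0.1520
= 0.7990 - 0.1520
= 0.6470

P(A∪B) = 0.6470


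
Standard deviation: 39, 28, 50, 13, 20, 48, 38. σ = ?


Mean = 33.7143
Variance = 166.4898
SD = sqrt(166.4898) = 12.9031

SD = 12.9031


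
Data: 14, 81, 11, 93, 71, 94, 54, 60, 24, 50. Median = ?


Sorted: 11, 14, 24, 50, 54, 60, 71, 81, 93, 94
n = 10 (even)
Middle values: 54 and 60
Median = (54+60)/2 = 57.0000

Median = 57.0000


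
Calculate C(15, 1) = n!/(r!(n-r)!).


C(15,1) = 15!/(1! × 14!)
= 1307674368000/(1 × 87178291200)
= 15

C(15,1) = 15


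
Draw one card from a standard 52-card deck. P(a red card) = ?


26 red cards in 52 cards
P = 26/52 = 0.5000

P = 0.5000


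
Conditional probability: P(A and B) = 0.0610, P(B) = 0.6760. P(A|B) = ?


P(A|B) = 0.0610/0.6760 = 0.0902

P(A|B) = 0.0902


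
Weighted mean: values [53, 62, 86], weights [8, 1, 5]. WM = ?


Numerator = 53*8 + 62*1 + 86*5 = 916
Denominator = 8 + 1 + 5 = 14
WM = 916/14 = 65.4286

WM = 65.4286


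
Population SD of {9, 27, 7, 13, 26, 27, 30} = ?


Mean = 19.8571
Variance = 81.8367
SD = sqrt(81.8367) = 9.0464

SD = 9.0464


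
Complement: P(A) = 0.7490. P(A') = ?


P(not A) = 1 - 0.7490 = 0.2510

P(not A) = 0.2510


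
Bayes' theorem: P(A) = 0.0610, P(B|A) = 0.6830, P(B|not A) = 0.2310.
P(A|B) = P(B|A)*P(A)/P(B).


P(B) = P(B|A)*P(A) + P(B|A')*P(A')
= 0.6830*0.0610 + 0.2310*0.9390
= 0.041663 + 0.216909 = 0.258572
P(A|B) = 0.041663/0.258572 = 0.1611

P(A|B) = 0.1611


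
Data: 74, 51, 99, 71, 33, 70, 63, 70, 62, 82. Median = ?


Sorted: 33, 51, 62, 63, 70, 70, 71, 74, 82, 99
n = 10 (even)
Middle values: 70 and 70
Median = (70+70)/2 = 70.0000

Median = 70.0000


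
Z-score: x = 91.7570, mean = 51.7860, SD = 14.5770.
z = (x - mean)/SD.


z = (91.7570 - 51.7860)/14.5770
= 39.9710/14.5770
= 2.7421

z = 2.7421


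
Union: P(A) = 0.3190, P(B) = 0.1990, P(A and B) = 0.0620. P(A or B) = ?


P(A∪B) = 0.3190 + 0.1990 - 0.0620
= 0.5180 - 0.0620
= 0.4560

P(A∪B) = 0.4560


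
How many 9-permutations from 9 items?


P(9,9) = 9!/0!
= 362880/1
= 362880

P(9,9) = 362880


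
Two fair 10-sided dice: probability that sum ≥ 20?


Total outcomes = 10×10 = 100
Favorable (sum ≥ 20): 1
P = 1/100 = 0.0100

P = 0.0100


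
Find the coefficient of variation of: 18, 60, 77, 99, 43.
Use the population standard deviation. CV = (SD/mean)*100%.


Mean = 59.4000
SD = 27.7892
CV = (27.7892/59.4000)*100 = 46.7832%

CV = 46.7832%


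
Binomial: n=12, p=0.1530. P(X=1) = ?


C(12,1) = 12
p^1 = 0.153000
(1-p)^11 = 0.160960
P = 12 * 0.153000 * 0.160960 = 0.2955

P(X=1) = 0.2955


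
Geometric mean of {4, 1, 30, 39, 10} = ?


Product = 4 × 1 × 30 × 39 × 10 = 46800
GM = 46800^(1/5) = 8.5911

GM = 8.5911


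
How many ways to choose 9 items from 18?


C(18,9) = 18!/(9! × 9!)
= 6402373705728000/(362880 × 362880)
= 48620

C(18,9) = 48620


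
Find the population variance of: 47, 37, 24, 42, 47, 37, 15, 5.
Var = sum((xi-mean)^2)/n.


Mean = 31.7500
Squared deviations: 232.5625, 27.5625, 60.0625, 105.0625, 232.5625, 27.5625, 280.5625, 715.5625
Sum = 1681.5000
Variance = 1681.5000/8 = 210.1875

Variance = 210.1875


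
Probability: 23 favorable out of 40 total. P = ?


P = 23/40 = 0.5750

P = 0.5750


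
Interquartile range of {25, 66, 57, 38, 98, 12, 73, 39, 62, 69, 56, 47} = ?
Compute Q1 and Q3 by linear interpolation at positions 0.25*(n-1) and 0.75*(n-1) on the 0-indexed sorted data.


Sorted: 12, 25, 38, 39, 47, 56, 57, 62, 66, 69, 73, 98
Q1 (25th %ile) = 38.7500
Q3 (75th %ile) = 66.7500
IQR = 66.7500 - 38.7500 = 28.0000

IQR = 28.0000


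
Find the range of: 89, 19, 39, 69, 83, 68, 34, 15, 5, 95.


Max = 95, Min = 5
Range = 95 - 5 = 90

Range = 90


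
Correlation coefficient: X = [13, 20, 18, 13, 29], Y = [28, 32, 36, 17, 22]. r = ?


Mean X = 18.6000, Mean Y = 27.0000
SD X = 5.885576, SD Y = 6.811755
Cov = 0
r = 0/(5.885576*6.811755) = 0

r = 0


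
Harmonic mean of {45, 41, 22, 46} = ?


Sum of reciprocals = 1/45 + 1/41 + 1/22 + 1/46 = 0.113806
HM = 4/0.113806 = 35.1475

HM = 35.1475


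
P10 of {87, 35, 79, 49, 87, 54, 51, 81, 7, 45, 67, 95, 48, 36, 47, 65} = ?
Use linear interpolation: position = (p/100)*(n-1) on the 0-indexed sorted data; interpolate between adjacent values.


Sorted: 7, 35, 36, 45, 47, 48, 49, 51, 54, 65, 67, 79, 81, 87, 87, 95
n = 16
Index = 10/100 * 15 = 1.5000
Lower = data[1] = 35, Upper = data[2] = 36
P10 = 35 + 0.5000*(1) = 35.5000

P10 = 35.5000


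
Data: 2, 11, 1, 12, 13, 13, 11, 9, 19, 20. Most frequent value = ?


Frequencies: 1:1, 2:1, 9:1, 11:2, 12:1, 13:2, 19:1, 20:1
Max frequency = 2
Mode = 11, 13

Mode = 11, 13


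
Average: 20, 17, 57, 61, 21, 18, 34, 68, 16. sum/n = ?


Sum = 20 + 17 + 57 + 61 + 21 + 18 + 34 + 68 + 16 = 312
n = 9
Mean = 312/9 = 34.6667

Mean = 34.6667


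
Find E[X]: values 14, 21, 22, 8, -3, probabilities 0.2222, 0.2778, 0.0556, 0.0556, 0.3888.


E[X] = 14*0.2222 + 21*0.2778 + 22*0.0556 + 8*0.0556 - 3*0.3888
= 3.1108 + 5.8338 + 1.2232 + 0.4448 - 1.1664
= 9.4462

E[X] = 9.4462


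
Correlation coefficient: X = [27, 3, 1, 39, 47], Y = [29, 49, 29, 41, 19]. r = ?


Mean X = 23.4000, Mean Y = 33.4000
SD X = 18.607525, SD Y = 10.461357
Cov = -91.360000
r = -91.360000/(18.607525*10.461357) = -0.4693

r = -0.4693


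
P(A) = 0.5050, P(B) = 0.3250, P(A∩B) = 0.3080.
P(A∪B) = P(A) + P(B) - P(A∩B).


P(A∪B) = 0.5050 + 0.3250 - 0.3080
= 0.8300 - 0.3080
= 0.5220

P(A∪B) = 0.5220


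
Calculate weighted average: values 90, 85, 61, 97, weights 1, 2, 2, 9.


Numerator = 90*1 + 85*2 + 61*2 + 97*9 = 1255
Denominator = 1 + 2 + 2 + 9 = 14
WM = 1255/14 = 89.6429

WM = 89.6429


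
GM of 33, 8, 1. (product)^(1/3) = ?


Product = 33 × 8 × 1 = 264
GM = 264^(1/3) = 6.4151

GM = 6.4151


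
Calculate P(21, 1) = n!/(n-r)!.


P(21,1) = 21!/20!
= 51090942171709440000/2432902008176640000
= 21

P(21,1) = 21


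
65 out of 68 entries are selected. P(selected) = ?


P = 65/68 = 0.9559

P = 0.9559


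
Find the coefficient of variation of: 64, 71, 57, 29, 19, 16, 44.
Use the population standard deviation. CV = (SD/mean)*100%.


Mean = 42.8571
SD = 20.4341
CV = (20.4341/42.8571)*100 = 47.6795%

CV = 47.6795%


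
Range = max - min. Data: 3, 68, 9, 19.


Max = 68, Min = 3
Range = 68 - 3 = 65

Range = 65


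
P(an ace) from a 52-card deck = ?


4 aces in 52 cards
P = 4/52 = 0.0769

P = 0.0769


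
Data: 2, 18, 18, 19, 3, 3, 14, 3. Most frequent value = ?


Frequencies: 2:1, 3:3, 14:1, 18:2, 19:1
Max frequency = 3
Mode = 3

Mode = 3


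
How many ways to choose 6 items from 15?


C(15,6) = 15!/(6! × 9!)
= 1307674368000/(720 × 362880)
= 5005

C(15,6) = 5005


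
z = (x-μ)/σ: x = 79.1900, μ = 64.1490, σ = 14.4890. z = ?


z = (79.1900 - 64.1490)/14.4890
= 15.0410/14.4890
= 1.0381

z = 1.0381


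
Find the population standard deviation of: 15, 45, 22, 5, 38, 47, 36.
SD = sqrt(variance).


Mean = 29.7143
Variance = 218.2041
SD = sqrt(218.2041) = 14.7717

SD = 14.7717


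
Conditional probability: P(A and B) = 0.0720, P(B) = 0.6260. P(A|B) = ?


P(A|B) = 0.0720/0.6260 = 0.1150

P(A|B) = 0.1150


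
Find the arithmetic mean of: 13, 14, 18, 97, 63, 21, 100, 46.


Sum = 13 + 14 + 18 + 97 + 63 + 21 + 100 + 46 = 372
n = 8
Mean = 372/8 = 46.5000

Mean = 46.5000


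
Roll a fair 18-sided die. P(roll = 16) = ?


Favorable outcomes (roll = 16): 1
Total outcomes = 18
P = 1/18 = 0.0556

P = 0.0556


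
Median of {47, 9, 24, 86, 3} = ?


Sorted: 3, 9, 24, 47, 86
n = 5 (odd)
Middle value = 24

Median = 24


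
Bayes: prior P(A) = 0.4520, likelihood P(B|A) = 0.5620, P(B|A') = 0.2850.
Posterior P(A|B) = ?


P(B) = P(B|A)*P(A) + P(B|A')*P(A')
= 0.5620*0.4520 + 0.2850*0.5480
= 0.254024 + 0.156180 = 0.410204
P(A|B) = 0.254024/0.410204 = 0.6193

P(A|B) = 0.6193


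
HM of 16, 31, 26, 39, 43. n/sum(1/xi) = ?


Sum of reciprocals = 1/16 + 1/31 + 1/26 + 1/39 + 1/43 = 0.182116
HM = 5/0.182116 = 27.4550

HM = 27.4550


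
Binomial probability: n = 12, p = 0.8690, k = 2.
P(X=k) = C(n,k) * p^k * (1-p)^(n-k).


C(12,2) = 66
p^2 = 0.755161
(1-p)^10 = 1.488377e-09
P = 66 * 0.755161 * 1.488377e-09 = 7.4182e-08

P(X=2) = 7.4182e-08


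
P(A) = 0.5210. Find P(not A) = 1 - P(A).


P(not A) = 1 - 0.5210 = 0.4790

P(not A) = 0.4790


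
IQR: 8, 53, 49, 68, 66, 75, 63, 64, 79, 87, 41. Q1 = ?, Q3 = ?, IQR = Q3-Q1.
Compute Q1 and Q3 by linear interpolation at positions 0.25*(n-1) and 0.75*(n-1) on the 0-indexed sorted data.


Sorted: 8, 41, 49, 53, 63, 64, 66, 68, 75, 79, 87
Q1 (25th %ile) = 51.0000
Q3 (75th %ile) = 71.5000
IQR = 71.5000 - 51.0000 = 20.5000

IQR = 20.5000


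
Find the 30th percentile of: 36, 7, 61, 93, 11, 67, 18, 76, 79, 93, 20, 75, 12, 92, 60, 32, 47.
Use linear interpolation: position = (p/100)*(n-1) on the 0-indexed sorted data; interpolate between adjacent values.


Sorted: 7, 11, 12, 18, 20, 32, 36, 47, 60, 61, 67, 75, 76, 79, 92, 93, 93
n = 17
Index = 30/100 * 16 = 4.8000
Lower = data[4] = 20, Upper = data[5] = 32
P30 = 20 + 0.8000*(12) = 29.6000

P30 = 29.6000


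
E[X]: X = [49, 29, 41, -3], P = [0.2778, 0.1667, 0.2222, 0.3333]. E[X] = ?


E[X] = 49*0.2778 + 29*0.1667 + 41*0.2222 - 3*0.3333
= 13.6122 + 4.8343 + 9.1102 - 0.9999
= 26.5568

E[X] = 26.5568


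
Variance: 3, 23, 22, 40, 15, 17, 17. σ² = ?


Mean = 19.5714
Squared deviations: 274.6122, 11.7551, 5.8980, 417.3265, 20.8980, 6.6122, 6.6122
Sum = 743.7143
Variance = 743.7143/7 = 106.2449

Variance = 106.2449


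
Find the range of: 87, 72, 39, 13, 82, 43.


Max = 87, Min = 13
Range = 87 - 13 = 74

Range = 74


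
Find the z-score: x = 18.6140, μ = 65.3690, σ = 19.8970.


z = (18.6140 - 65.3690)/19.8970
= -46.7550/19.8970
= -2.3499

z = -2.3499


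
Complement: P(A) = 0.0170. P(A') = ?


P(not A) = 1 - 0.0170 = 0.9830

P(not A) = 0.9830


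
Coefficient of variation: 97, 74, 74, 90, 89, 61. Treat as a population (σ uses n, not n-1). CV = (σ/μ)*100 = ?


Mean = 80.8333
SD = 12.2395
CV = (12.2395/80.8333)*100 = 15.1417%

CV = 15.1417%


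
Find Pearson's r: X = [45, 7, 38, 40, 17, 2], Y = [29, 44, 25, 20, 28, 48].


Mean X = 24.8333, Mean Y = 32.3333
SD X = 16.886056, SD Y = 10.143416
Cov = -147.111111
r = -147.111111/(16.886056*10.143416) = -0.8589

r = -0.8589


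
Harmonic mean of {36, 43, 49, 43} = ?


Sum of reciprocals = 1/36 + 1/43 + 1/49 + 1/43 = 0.094698
HM = 4/0.094698 = 42.2397

HM = 42.2397


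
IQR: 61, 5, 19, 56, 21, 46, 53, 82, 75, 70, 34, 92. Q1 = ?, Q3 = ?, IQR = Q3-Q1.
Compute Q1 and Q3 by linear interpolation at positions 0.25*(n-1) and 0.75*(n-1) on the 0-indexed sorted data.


Sorted: 5, 19, 21, 34, 46, 53, 56, 61, 70, 75, 82, 92
Q1 (25th %ile) = 30.7500
Q3 (75th %ile) = 71.2500
IQR = 71.2500 - 30.7500 = 40.5000

IQR = 40.5000


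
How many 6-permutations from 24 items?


P(24,6) = 24!/18!
= 620448401733239439360000/6402373705728000
= 96909120

P(24,6) = 96909120


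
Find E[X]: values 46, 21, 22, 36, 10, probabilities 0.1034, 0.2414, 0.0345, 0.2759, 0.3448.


E[X] = 46*0.1034 + 21*0.2414 + 22*0.0345 + 36*0.2759 + 10*0.3448
= 4.7564 + 5.0694 + 0.7590 + 9.9324 + 3.4480
= 23.9652

E[X] = 23.9652


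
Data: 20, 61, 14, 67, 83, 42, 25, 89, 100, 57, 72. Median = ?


Sorted: 14, 20, 25, 42, 57, 61, 67, 72, 83, 89, 100
n = 11 (odd)
Middle value = 61

Median = 61


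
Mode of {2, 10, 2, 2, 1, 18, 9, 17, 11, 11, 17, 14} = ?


Frequencies: 1:1, 2:3, 9:1, 10:1, 11:2, 14:1, 17:2, 18:1
Max frequency = 3
Mode = 2

Mode = 2


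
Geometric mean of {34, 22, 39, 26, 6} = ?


Product = 34 × 22 × 39 × 26 × 6 = 4550832
GM = 4550832^(1/5) = 21.4594

GM = 21.4594


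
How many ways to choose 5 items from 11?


C(11,5) = 11!/(5! × 6!)
= 39916800/(120 × 720)
= 462

C(11,5) = 462


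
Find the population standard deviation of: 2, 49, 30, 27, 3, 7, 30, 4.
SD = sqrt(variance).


Mean = 19.0000
Variance = 265.0000
SD = sqrt(265.0000) = 16.2788

SD = 16.2788


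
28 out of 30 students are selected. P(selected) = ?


P = 28/30 = 0.9333

P = 0.9333


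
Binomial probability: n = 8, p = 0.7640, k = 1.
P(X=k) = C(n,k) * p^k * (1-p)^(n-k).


C(8,1) = 8
p^1 = 0.764000
(1-p)^7 = 4.077407e-05
P = 8 * 0.764000 * 4.077407e-05 = 0.0002

P(X=1) = 0.0002


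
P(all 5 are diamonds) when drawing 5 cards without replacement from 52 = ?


P(all diamonds) = (13/52) × (12/51) × (11/50) × (10/49) × (9/48)
= 0.0005

P = 0.0005


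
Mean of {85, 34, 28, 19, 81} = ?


Sum = 85 + 34 + 28 + 19 + 81 = 247
n = 5
Mean = 247/5 = 49.4000

Mean = 49.4000


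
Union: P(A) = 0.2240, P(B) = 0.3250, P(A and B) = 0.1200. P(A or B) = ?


P(A∪B) = 0.2240 + 0.3250 - 0.1200
= 0.5490 - 0.1200
= 0.4290

P(A∪B) = 0.4290


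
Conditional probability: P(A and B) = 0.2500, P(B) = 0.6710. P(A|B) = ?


P(A|B) = 0.2500/0.6710 = 0.3726

P(A|B) = 0.3726


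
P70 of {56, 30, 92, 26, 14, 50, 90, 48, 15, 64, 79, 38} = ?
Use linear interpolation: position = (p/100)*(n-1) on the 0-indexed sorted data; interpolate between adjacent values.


Sorted: 14, 15, 26, 30, 38, 48, 50, 56, 64, 79, 90, 92
n = 12
Index = 70/100 * 11 = 7.7000
Lower = data[7] = 56, Upper = data[8] = 64
P70 = 56 + 0.7000*(8) = 61.6000

P70 = 61.6000


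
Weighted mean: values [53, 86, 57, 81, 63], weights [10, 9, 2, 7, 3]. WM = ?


Numerator = 53*10 + 86*9 + 57*2 + 81*7 + 63*3 = 2174
Denominator = 10 + 9 + 2 + 7 + 3 = 31
WM = 2174/31 = 70.1290

WM = 70.1290


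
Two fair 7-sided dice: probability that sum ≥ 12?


Total outcomes = 7×7 = 49
Favorable (sum ≥ 12): 6
P = 6/49 = 0.1224

P = 0.1224


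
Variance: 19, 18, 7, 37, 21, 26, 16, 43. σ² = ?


Mean = 23.3750
Squared deviations: 19.1406, 28.8906, 268.1406, 185.6406, 5.6406, 6.8906, 54.3906, 385.1406
Sum = 953.8750
Variance = 953.8750/8 = 119.2344

Variance = 119.2344


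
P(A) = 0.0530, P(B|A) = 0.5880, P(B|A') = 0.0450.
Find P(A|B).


P(B) = P(B|A)*P(A) + P(B|A')*P(A')
= 0.5880*0.0530 + 0.0450*0.9470
= 0.031164 + 0.042615 = 0.073779
P(A|B) = 0.031164/0.073779 = 0.4224

P(A|B) = 0.4224


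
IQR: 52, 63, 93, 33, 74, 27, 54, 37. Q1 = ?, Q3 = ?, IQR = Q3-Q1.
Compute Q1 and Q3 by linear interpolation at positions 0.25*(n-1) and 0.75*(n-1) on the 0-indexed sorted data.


Sorted: 27, 33, 37, 52, 54, 63, 74, 93
Q1 (25th %ile) = 36.0000
Q3 (75th %ile) = 65.7500
IQR = 65.7500 - 36.0000 = 29.7500

IQR = 29.7500


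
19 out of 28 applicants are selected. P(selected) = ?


P = 19/28 = 0.6786

P = 0.6786


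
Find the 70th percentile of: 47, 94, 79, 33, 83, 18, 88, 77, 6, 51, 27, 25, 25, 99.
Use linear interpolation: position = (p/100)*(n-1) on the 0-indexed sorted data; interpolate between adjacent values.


Sorted: 6, 18, 25, 25, 27, 33, 47, 51, 77, 79, 83, 88, 94, 99
n = 14
Index = 70/100 * 13 = 9.1000
Lower = data[9] = 79, Upper = data[10] = 83
P70 = 79 + 0.1000*(4) = 79.4000

P70 = 79.4000


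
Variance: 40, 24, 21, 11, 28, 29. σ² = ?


Mean = 25.5000
Squared deviations: 210.2500, 2.2500, 20.2500, 210.2500, 6.2500, 12.2500
Sum = 461.5000
Variance = 461.5000/6 = 76.9167

Variance = 76.9167


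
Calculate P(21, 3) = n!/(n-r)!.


P(21,3) = 21!/18!
= 51090942171709440000/6402373705728000
= 7980

P(21,3) = 7980


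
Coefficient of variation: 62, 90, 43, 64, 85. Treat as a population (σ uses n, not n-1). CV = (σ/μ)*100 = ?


Mean = 68.8000
SD = 17.0106
CV = (17.0106/68.8000)*100 = 24.7247%

CV = 24.7247%


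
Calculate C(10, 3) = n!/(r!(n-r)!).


C(10,3) = 10!/(3! × 7!)
= 3628800/(6 × 5040)
= 120

C(10,3) = 120


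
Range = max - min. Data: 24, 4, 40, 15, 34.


Max = 40, Min = 4
Range = 40 - 4 = 36

Range = 36


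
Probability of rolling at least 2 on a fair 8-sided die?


Favorable outcomes (roll ≥ 2): 7
Total outcomes = 8
P = 7/8 = 0.8750

P = 0.8750


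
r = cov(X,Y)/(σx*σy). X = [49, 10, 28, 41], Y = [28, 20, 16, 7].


Mean X = 32.0000, Mean Y = 17.7500
SD X = 14.747881, SD Y = 7.562242
Cov = 8.750000
r = 8.750000/(14.747881*7.562242) = 0.0785

r = 0.0785


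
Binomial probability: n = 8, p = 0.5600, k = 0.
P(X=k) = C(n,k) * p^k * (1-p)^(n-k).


C(8,0) = 1
p^0 = 1.000000
(1-p)^8 = 0.001405
P = 1 * 1.000000 * 0.001405 = 0.0014

P(X=0) = 0.0014


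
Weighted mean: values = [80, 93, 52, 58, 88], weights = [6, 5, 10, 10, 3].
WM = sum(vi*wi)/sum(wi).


Numerator = 80*6 + 93*5 + 52*10 + 58*10 + 88*3 = 2309
Denominator = 6 + 5 + 10 + 10 + 3 = 34
WM = 2309/34 = 67.9118

WM = 67.9118


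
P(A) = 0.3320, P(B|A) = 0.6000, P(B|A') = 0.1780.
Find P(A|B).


P(B) = P(B|A)*P(A) + P(B|A')*P(A')
= 0.6000*0.3320 + 0.1780*0.6680
= 0.199200 + 0.118904 = 0.318104
P(A|B) = 0.199200/0.318104 = 0.6262

P(A|B) = 0.6262


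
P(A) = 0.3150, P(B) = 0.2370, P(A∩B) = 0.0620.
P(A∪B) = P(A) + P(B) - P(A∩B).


P(A∪B) = 0.3150 + 0.2370 - 0.0620
= 0.5520 - 0.0620
= 0.4900

P(A∪B) = 0.4900


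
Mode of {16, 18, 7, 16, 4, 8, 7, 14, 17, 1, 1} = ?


Frequencies: 1:2, 4:1, 7:2, 8:1, 14:1, 16:2, 17:1, 18:1
Max frequency = 2
Mode = 1, 7, 16

Mode = 1, 7, 16


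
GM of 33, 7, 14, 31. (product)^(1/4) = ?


Product = 33 × 7 × 14 × 31 = 100254
GM = 100254^(1/4) = 17.7941

GM = 17.7941


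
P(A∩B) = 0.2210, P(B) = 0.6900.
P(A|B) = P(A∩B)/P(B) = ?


P(A|B) = 0.2210/0.6900 = 0.3203

P(A|B) = 0.3203


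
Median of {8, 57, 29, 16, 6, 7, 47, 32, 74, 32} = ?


Sorted: 6, 7, 8, 16, 29, 32, 32, 47, 57, 74
n = 10 (even)
Middle values: 29 and 32
Median = (29+32)/2 = 30.5000

Median = 30.5000


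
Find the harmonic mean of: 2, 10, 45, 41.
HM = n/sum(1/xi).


Sum of reciprocals = 1/2 + 1/10 + 1/45 + 1/41 = 0.646612
HM = 4/0.646612 = 6.1861

HM = 6.1861


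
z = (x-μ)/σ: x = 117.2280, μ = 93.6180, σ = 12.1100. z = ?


z = (117.2280 - 93.6180)/12.1100
= 23.6100/12.1100
= 1.9496

z = 1.9496


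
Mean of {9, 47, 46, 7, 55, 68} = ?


Sum = 9 + 47 + 46 + 7 + 55 + 68 = 232
n = 6
Mean = 232/6 = 38.6667

Mean = 38.6667


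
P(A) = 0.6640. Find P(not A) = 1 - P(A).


P(not A) = 1 - 0.6640 = 0.3360

P(not A) = 0.3360


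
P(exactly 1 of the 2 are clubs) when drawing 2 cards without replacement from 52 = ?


Hypergeometric: P(X=1) = C(13,1)·C(39,1) / C(52,2)
= 13 × 39 / 1326
= 507/1326 = 0.3824

P = 0.3824


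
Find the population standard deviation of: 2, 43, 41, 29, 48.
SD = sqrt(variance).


Mean = 32.6000
Variance = 273.0400
SD = sqrt(273.0400) = 16.5239

SD = 16.5239


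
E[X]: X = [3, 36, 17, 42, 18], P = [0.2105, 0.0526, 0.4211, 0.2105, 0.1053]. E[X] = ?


E[X] = 3*0.2105 + 36*0.0526 + 17*0.4211 + 42*0.2105 + 18*0.1053
= 0.6315 + 1.8936 + 7.1587 + 8.8410 + 1.8954
= 20.4202

E[X] = 20.4202


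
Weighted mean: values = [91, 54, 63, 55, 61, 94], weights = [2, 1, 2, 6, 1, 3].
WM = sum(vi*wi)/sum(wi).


Numerator = 91*2 + 54*1 + 63*2 + 55*6 + 61*1 + 94*3 = 1035
Denominator = 2 + 1 + 2 + 6 + 1 + 3 = 15
WM = 1035/15 = 69.0000

WM = 69.0000


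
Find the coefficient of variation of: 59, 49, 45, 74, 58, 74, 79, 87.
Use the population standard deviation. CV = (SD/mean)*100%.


Mean = 65.6250
SD = 14.0529
CV = (14.0529/65.6250)*100 = 21.4140%

CV = 21.4140%


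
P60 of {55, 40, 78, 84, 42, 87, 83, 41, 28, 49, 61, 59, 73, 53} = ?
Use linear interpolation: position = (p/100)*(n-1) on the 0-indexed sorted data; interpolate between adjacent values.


Sorted: 28, 40, 41, 42, 49, 53, 55, 59, 61, 73, 78, 83, 84, 87
n = 14
Index = 60/100 * 13 = 7.8000
Lower = data[7] = 59, Upper = data[8] = 61
P60 = 59 + 0.8000*(2) = 60.6000

P60 = 60.6000


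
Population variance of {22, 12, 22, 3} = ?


Mean = 14.7500
Squared deviations: 52.5625, 7.5625, 52.5625, 138.0625
Sum = 250.7500
Variance = 250.7500/4 = 62.6875

Variance = 62.6875


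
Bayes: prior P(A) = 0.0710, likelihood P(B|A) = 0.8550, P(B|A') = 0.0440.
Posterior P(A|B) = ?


P(B) = P(B|A)*P(A) + P(B|A')*P(A')
= 0.8550*0.0710 + 0.0440*0.9290
= 0.060705 + 0.040876 = 0.101581
P(A|B) = 0.060705/0.101581 = 0.5976

P(A|B) = 0.5976


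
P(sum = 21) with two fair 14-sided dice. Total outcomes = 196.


Total outcomes = 14×14 = 196
Favorable (sum = 21): 8
P = 8/196 = 0.0408

P = 0.0408


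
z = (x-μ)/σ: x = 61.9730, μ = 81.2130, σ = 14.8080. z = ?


z = (61.9730 - 81.2130)/14.8080
= -19.2400/14.8080
= -1.2993

z = -1.2993


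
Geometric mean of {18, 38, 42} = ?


Product = 18 × 38 × 42 = 28728
GM = 28728^(1/3) = 30.6268

GM = 30.6268


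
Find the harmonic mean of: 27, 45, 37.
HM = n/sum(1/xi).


Sum of reciprocals = 1/27 + 1/45 + 1/37 = 0.086286
HM = 3/0.086286 = 34.7680

HM = 34.7680


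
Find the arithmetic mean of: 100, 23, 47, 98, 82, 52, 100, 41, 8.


Sum = 100 + 23 + 47 + 98 + 82 + 52 + 100 + 41 + 8 = 551
n = 9
Mean = 551/9 = 61.2222

Mean = 61.2222


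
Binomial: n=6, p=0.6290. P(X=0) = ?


C(6,0) = 1
p^0 = 1.000000
(1-p)^6 = 0.002608
P = 1 * 1.000000 * 0.002608 = 0.0026

P(X=0) = 0.0026


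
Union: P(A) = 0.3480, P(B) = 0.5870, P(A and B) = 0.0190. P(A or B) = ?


P(A∪B) = 0.3480 + 0.5870 - 0.0190
= 0.9350 - 0.0190
= 0.9160

P(A∪B) = 0.9160


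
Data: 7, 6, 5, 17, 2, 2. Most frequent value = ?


Frequencies: 2:2, 5:1, 6:1, 7:1, 17:1
Max frequency = 2
Mode = 2

Mode = 2


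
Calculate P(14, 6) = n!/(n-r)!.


P(14,6) = 14!/8!
= 87178291200/40320
= 2162160

P(14,6) = 2162160


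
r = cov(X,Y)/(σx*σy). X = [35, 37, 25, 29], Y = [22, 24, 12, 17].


Mean X = 31.5000, Mean Y = 18.7500
SD X = 4.769696, SD Y = 4.656984
Cov = 22.125000
r = 22.125000/(4.769696*4.656984) = 0.9961

r = 0.9961


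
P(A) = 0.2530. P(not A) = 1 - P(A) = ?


P(not A) = 1 - 0.2530 = 0.7470

P(not A) = 0.7470


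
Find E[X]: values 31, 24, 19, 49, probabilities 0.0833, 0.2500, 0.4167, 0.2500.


E[X] = 31*0.0833 + 24*0.2500 + 19*0.4167 + 49*0.2500
= 2.5823 + 6.0000 + 7.9173 + 12.2500
= 28.7496

E[X] = 28.7496


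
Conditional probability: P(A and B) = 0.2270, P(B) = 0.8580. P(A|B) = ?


P(A|B) = 0.2270/0.8580 = 0.2646

P(A|B) = 0.2646


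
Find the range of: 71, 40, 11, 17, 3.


Max = 71, Min = 3
Range = 71 - 3 = 68

Range = 68


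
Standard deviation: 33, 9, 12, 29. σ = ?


Mean = 20.7500
Variance = 108.1875
SD = sqrt(108.1875) = 10.4013

SD = 10.4013


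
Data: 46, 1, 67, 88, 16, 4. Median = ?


Sorted: 1, 4, 16, 46, 67, 88
n = 6 (even)
Middle values: 16 and 46
Median = (16+46)/2 = 31.0000

Median = 31.0000


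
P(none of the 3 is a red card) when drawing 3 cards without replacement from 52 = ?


P(no red cards) = (26/52) × (25/51) × (24/50)
= 0.1176

P = 0.1176


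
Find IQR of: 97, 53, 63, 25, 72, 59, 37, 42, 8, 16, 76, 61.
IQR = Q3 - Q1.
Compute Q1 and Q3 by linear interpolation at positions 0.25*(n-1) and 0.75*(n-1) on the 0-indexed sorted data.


Sorted: 8, 16, 25, 37, 42, 53, 59, 61, 63, 72, 76, 97
Q1 (25th %ile) = 34.0000
Q3 (75th %ile) = 65.2500
IQR = 65.2500 - 34.0000 = 31.2500

IQR = 31.2500


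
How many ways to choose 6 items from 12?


C(12,6) = 12!/(6! × 6!)
= 479001600/(720 × 720)
= 924

C(12,6) = 924


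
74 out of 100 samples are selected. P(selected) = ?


P = 74/100 = 0.7400

P = 0.7400


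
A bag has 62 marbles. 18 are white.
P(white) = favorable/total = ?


P = 18/62 = 0.2903

P = 0.2903


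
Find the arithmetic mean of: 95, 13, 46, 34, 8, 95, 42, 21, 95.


Sum = 95 + 13 + 46 + 34 + 8 + 95 + 42 + 21 + 95 = 449
n = 9
Mean = 449/9 = 49.8889

Mean = 49.8889


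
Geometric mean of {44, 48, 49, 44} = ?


Product = 44 × 48 × 49 × 44 = 4553472
GM = 4553472^(1/4) = 46.1940

GM = 46.1940


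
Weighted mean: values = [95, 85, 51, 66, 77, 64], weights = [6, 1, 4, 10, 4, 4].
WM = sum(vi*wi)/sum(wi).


Numerator = 95*6 + 85*1 + 51*4 + 66*10 + 77*4 + 64*4 = 2083
Denominator = 6 + 1 + 4 + 10 + 4 + 4 = 29
WM = 2083/29 = 71.8276

WM = 71.8276


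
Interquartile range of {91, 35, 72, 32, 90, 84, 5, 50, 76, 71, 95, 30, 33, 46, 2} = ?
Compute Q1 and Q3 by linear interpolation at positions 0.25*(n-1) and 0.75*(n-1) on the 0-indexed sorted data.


Sorted: 2, 5, 30, 32, 33, 35, 46, 50, 71, 72, 76, 84, 90, 91, 95
Q1 (25th %ile) = 32.5000
Q3 (75th %ile) = 80.0000
IQR = 80.0000 - 32.5000 = 47.5000

IQR = 47.5000


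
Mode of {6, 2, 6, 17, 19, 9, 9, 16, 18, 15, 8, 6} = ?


Frequencies: 2:1, 6:3, 8:1, 9:2, 15:1, 16:1, 17:1, 18:1, 19:1
Max frequency = 3
Mode = 6

Mode = 6


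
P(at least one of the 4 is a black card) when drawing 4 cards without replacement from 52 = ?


P(at least one) = 1 - P(none)
P(none) = (26/52) × (25/51) × (24/50) × (23/49) = 0.055222
P(at least one) = 1 - 0.055222 = 0.9448

P = 0.9448


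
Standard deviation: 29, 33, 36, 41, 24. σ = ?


Mean = 32.6000
Variance = 33.8400
SD = sqrt(33.8400) = 5.8172

SD = 5.8172


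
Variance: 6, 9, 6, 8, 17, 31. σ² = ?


Mean = 12.8333
Squared deviations: 46.6944, 14.6944, 46.6944, 23.3611, 17.3611, 330.0278
Sum = 478.8333
Variance = 478.8333/6 = 79.8056

Variance = 79.8056


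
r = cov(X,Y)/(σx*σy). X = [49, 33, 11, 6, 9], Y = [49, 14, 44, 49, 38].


Mean X = 21.6000, Mean Y = 38.8000
SD X = 16.704490, SD Y = 13.044539
Cov = -41.480000
r = -41.480000/(16.704490*13.044539) = -0.1904

r = -0.1904


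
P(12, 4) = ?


P(12,4) = 12!/8!
= 479001600/40320
= 11880

P(12,4) = 11880


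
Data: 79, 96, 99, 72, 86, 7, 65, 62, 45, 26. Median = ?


Sorted: 7, 26, 45, 62, 65, 72, 79, 86, 96, 99
n = 10 (even)
Middle values: 65 and 72
Median = (65+72)/2 = 68.5000

Median = 68.5000


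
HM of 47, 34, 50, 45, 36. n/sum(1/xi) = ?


Sum of reciprocals = 1/47 + 1/34 + 1/50 + 1/45 + 1/36 = 0.120688
HM = 5/0.120688 = 41.4290

HM = 41.4290


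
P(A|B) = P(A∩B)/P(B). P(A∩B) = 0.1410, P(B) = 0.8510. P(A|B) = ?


P(A|B) = 0.1410/0.8510 = 0.1657

P(A|B) = 0.1657


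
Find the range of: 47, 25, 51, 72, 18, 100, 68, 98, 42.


Max = 100, Min = 18
Range = 100 - 18 = 82

Range = 82


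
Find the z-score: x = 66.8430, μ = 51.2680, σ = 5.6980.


z = (66.8430 - 51.2680)/5.6980
= 15.5750/5.6980
= 2.7334

z = 2.7334


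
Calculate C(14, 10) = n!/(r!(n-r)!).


C(14,10) = 14!/(10! × 4!)
= 87178291200/(3628800 × 24)
= 1001

C(14,10) = 1001


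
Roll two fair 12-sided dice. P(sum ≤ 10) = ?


Total outcomes = 12×12 = 144
Favorable (sum ≤ 10): 45
P = 45/144 = 0.3125

P = 0.3125


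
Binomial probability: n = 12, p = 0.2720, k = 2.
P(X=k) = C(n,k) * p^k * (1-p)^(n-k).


C(12,2) = 66
p^2 = 0.073984
(1-p)^10 = 0.041813
P = 66 * 0.073984 * 0.041813 = 0.2042

P(X=2) = 0.2042


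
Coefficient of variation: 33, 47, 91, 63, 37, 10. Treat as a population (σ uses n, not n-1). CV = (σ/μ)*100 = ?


Mean = 46.8333
SD = 25.3536
CV = (25.3536/46.8333)*100 = 54.1358%

CV = 54.1358%


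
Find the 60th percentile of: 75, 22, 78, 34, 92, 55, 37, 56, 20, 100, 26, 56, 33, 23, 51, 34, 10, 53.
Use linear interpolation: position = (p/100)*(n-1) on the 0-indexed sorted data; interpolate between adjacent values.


Sorted: 10, 20, 22, 23, 26, 33, 34, 34, 37, 51, 53, 55, 56, 56, 75, 78, 92, 100
n = 18
Index = 60/100 * 17 = 10.2000
Lower = data[10] = 53, Upper = data[11] = 55
P60 = 53 + 0.2000*(2) = 53.4000

P60 = 53.4000


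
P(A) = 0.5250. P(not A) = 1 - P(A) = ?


P(not A) = 1 - 0.5250 = 0.4750

P(not A) = 0.4750


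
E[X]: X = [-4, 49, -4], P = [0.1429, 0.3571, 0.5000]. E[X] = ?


E[X] = -4*0.1429 + 49*0.3571 - 4*0.5000
= -0.5716 + 17.4979 - 2.0000
= 14.9263

E[X] = 14.9263


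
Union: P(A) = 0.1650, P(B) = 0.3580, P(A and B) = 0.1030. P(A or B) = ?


P(A∪B) = 0.1650 + 0.3580 - 0.1030
= 0.5230 - 0.1030
= 0.4200

P(A∪B) = 0.4200


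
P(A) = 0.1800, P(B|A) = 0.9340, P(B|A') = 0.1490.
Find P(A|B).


P(B) = P(B|A)*P(A) + P(B|A')*P(A')
= 0.9340*0.1800 + 0.1490*0.8200
= 0.168120 + 0.122180 = 0.290300
P(A|B) = 0.168120/0.290300 = 0.5791

P(A|B) = 0.5791


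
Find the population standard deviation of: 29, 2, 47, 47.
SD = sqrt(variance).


Mean = 31.2500
Variance = 339.1875
SD = sqrt(339.1875) = 18.4170

SD = 18.4170


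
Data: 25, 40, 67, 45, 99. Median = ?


Sorted: 25, 40, 45, 67, 99
n = 5 (odd)
Middle value = 45

Median = 45


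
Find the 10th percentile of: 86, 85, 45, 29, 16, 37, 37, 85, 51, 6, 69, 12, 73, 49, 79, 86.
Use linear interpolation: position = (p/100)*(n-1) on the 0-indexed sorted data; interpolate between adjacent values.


Sorted: 6, 12, 16, 29, 37, 37, 45, 49, 51, 69, 73, 79, 85, 85, 86, 86
n = 16
Index = 10/100 * 15 = 1.5000
Lower = data[1] = 12, Upper = data[2] = 16
P10 = 12 + 0.5000*(4) = 14.0000

P10 = 14.0000


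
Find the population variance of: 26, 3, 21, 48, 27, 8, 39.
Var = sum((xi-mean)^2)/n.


Mean = 24.5714
Squared deviations: 2.0408, 465.3265, 12.7551, 548.8980, 5.8980, 274.6122, 208.1837
Sum = 1517.7143
Variance = 1517.7143/7 = 216.8163

Variance = 216.8163


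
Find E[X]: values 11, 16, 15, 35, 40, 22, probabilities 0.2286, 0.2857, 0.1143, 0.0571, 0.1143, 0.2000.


E[X] = 11*0.2286 + 16*0.2857 + 15*0.1143 + 35*0.0571 + 40*0.1143 + 22*0.2000
= 2.5146 + 4.5712 + 1.7145 + 1.9985 + 4.5720 + 4.4000
= 19.7708

E[X] = 19.7708
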